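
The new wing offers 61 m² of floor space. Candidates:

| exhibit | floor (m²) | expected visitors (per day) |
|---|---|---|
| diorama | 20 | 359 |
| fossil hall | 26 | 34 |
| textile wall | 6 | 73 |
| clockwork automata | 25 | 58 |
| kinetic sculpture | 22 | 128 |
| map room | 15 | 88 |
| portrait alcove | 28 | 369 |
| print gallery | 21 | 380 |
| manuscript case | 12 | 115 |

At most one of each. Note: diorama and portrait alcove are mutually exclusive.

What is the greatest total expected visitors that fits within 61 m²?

Ranking by ratio (expected visitors/m²): print gallery 18.10, diorama 17.95, portrait alcove 13.18.
Best packing: diorama + textile wall + print gallery + manuscript case — 59 m², 927 total.
The spare 2 m² is too small for any remaining exhibit, and no feasible exchange beats 927.

927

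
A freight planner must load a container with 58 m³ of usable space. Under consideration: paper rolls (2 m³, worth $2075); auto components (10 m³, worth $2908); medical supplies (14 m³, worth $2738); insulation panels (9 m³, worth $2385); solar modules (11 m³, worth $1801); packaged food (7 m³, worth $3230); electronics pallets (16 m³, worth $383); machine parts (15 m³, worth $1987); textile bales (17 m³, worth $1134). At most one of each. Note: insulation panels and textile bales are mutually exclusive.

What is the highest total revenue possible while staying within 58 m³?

15323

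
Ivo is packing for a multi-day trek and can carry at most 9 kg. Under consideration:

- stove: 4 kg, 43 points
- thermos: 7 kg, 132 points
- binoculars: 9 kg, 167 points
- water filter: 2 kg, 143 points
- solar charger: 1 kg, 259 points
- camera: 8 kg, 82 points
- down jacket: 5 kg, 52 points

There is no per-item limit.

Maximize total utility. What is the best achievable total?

2331

By utility per kg: solar charger 259.00, water filter 71.50, thermos 18.86 lead.
Best packing: 9×solar charger — 9 kg, 2331 total.
Nothing else within 9 kg beats 2331.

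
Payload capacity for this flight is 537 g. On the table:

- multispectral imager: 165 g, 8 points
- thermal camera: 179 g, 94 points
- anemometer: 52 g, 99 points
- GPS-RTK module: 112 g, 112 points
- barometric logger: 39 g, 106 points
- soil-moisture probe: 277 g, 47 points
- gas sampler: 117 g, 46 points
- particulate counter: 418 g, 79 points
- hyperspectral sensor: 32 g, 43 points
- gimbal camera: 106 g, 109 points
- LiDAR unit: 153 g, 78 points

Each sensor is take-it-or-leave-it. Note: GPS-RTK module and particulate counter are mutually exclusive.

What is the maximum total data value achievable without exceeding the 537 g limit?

563

Density check — barometric logger 2.72, anemometer 1.90, hyperspectral sensor 1.34 are the best per g.
Taking thermal camera + anemometer + GPS-RTK module + barometric logger + hyperspectral sensor + gimbal camera: 520 g used, 563 in data value.
Next best is anemometer + GPS-RTK module + barometric logger + hyperspectral sensor + gimbal camera + LiDAR unit at 547 (494 g) — short by 16.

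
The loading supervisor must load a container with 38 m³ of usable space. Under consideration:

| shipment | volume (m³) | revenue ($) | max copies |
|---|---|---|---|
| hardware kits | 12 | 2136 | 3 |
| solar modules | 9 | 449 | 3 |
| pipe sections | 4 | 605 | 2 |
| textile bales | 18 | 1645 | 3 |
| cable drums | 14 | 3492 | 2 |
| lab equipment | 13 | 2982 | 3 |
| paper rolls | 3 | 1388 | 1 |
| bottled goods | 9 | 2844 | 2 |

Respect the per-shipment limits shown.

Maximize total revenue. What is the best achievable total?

The ratio heuristic lands on cable drums + paper rolls + 2×bottled goods (10568) but leaves 3 m³ idle.
Dropping cable drums frees 14 m³; slotting in pipe sections + lab equipment (17 m³) lifts the total to 10663 at 38 m³.
Nothing else within 38 m³ beats 10663.

10663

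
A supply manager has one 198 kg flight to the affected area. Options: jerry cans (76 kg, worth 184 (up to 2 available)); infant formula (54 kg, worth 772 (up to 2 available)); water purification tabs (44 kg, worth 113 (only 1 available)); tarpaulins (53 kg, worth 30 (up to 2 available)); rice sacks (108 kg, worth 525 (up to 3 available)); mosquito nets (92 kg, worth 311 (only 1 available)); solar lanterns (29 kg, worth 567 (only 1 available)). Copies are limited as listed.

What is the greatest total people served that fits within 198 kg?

2224

Taking 2×infant formula + water purification tabs + solar lanterns: 181 kg used, 2224 in people served.
No other feasible combination exceeds 2224.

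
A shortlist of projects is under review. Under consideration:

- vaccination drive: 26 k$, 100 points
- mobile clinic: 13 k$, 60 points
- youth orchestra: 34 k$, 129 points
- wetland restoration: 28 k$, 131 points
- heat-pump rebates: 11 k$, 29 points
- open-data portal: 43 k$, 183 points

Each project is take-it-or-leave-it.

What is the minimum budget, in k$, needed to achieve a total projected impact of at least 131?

Look for the lowest-budget combination reaching 131.
wetland restoration: 131 projected impact at 28 k$.
No combination under 28 k$ hits 131.

28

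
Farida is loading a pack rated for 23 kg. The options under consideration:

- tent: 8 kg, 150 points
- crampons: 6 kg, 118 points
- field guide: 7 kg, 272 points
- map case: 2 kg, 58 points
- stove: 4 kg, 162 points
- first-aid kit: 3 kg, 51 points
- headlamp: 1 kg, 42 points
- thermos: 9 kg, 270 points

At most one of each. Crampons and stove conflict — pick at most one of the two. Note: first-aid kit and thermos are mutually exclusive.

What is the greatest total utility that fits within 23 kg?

804

Taking field guide + map case + stove + headlamp + thermos: 23 kg used, 804 in utility.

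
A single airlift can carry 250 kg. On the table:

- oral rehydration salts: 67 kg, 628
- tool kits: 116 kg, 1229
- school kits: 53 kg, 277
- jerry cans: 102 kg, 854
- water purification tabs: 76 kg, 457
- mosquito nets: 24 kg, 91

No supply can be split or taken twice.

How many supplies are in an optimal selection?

3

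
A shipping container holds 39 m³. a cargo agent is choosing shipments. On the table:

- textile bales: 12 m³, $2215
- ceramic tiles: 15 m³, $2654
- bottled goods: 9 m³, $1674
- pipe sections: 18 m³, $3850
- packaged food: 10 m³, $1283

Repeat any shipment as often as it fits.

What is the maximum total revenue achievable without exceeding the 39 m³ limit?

7739

Filling by ratio: 2×pipe sections for 7700, with 3 m³ left unused.
The 18 m³ tied up in pipe sections is better spent on textile bales + bottled goods — total rises to 7739 (39 m³).
That's the maximum — no swap from here does better than 7739.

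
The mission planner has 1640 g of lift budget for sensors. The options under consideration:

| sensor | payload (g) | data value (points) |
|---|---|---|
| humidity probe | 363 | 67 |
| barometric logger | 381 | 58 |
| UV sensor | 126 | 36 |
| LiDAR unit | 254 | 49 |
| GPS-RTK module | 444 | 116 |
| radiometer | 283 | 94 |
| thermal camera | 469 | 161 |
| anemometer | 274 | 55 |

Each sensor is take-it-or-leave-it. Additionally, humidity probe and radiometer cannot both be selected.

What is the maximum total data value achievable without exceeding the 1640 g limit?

462

Ranking by ratio (data value/g): thermal camera 0.34, radiometer 0.33, UV sensor 0.29, GPS-RTK module 0.26.
Taking UV sensor + GPS-RTK module + radiometer + thermal camera + anemometer: 1596 g used, 462 in data value.
Next best is UV sensor + LiDAR unit + GPS-RTK module + radiometer + thermal camera at 456 (1576 g) — short by 6.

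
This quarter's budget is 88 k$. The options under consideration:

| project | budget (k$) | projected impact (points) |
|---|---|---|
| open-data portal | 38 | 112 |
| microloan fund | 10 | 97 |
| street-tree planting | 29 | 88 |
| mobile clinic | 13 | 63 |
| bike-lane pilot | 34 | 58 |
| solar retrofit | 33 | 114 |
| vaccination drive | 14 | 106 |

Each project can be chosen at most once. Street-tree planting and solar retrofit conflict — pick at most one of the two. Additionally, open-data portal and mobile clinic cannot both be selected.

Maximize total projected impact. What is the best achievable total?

Microloan fund + mobile clinic + solar retrofit + vaccination drive uses 70 of the 88 k$ and totals 380.
The closest alternative, microloan fund + street-tree planting + mobile clinic + vaccination drive, reaches only 354.

380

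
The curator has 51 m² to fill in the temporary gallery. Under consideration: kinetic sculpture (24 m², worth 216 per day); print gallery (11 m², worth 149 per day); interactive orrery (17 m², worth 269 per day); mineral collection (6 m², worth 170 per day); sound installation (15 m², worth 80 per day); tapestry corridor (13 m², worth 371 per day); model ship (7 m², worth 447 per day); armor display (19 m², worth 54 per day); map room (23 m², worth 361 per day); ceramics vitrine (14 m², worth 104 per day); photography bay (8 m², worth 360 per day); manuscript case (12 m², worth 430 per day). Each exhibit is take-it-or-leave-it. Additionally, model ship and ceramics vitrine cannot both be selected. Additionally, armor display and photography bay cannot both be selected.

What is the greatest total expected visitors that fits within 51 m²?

1778

Ranking by ratio (expected visitors/m²): model ship 63.86, photography bay 45.00, manuscript case 35.83.
Best packing: mineral collection + tapestry corridor + model ship + photography bay + manuscript case — 46 m², 1778 total.
An exhaustive check of the 4096 subsets confirms 1778.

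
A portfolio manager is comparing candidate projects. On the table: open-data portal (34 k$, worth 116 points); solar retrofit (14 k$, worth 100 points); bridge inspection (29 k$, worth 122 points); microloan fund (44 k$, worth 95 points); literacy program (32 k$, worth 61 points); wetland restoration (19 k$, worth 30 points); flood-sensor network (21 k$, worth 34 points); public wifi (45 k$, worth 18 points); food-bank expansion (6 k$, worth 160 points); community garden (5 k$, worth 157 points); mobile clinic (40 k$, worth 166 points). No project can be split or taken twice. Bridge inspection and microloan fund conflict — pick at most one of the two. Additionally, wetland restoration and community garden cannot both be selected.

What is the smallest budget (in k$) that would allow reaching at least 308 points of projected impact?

11

Look for the lowest-budget combination reaching 308.
food-bank expansion + community garden reaches 317 using 11 k$.
Any bundle with less than 11 k$ falls short of 308.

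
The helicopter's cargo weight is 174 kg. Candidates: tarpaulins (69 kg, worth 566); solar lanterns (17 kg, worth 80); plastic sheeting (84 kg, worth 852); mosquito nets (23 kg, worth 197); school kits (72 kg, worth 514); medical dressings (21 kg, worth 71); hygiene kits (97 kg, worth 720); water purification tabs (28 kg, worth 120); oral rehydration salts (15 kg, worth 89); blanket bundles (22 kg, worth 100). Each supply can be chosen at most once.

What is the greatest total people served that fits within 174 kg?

1507

The ratio heuristic lands on solar lanterns + plastic sheeting + mosquito nets + oral rehydration salts + blanket bundles (1318) but leaves 13 kg idle.
The 62 kg tied up in solar lanterns and mosquito nets and blanket bundles is better spent on tarpaulins — total rises to 1507 (168 kg).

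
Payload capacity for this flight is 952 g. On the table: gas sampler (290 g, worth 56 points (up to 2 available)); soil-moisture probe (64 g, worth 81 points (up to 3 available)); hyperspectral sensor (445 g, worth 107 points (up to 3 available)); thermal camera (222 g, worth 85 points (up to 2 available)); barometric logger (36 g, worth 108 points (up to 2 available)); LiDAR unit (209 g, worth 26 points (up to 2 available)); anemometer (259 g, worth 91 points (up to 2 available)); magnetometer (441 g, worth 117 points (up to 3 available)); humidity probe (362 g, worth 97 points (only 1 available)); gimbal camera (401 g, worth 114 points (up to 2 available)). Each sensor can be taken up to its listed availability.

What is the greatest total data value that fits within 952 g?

664

A density-first pass picks 3×soil-moisture probe + 2×thermal camera + 2×barometric logger + LiDAR unit — 655 at 917 g.
Dropping 2×thermal camera and LiDAR unit frees 653 g; slotting in anemometer + gimbal camera (660 g) lifts the total to 664 at 924 g.
Nothing else within 952 g beats 664.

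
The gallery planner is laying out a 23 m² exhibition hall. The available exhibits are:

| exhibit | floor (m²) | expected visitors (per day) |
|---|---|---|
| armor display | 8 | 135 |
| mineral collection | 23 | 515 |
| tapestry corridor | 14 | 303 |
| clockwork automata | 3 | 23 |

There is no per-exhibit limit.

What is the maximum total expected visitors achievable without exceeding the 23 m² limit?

By expected visitors per m²: mineral collection 22.39, tapestry corridor 21.64, armor display 16.88 lead.
Taking mineral collection: 23 m² used, 515 in expected visitors.
No other feasible combination exceeds 515.

515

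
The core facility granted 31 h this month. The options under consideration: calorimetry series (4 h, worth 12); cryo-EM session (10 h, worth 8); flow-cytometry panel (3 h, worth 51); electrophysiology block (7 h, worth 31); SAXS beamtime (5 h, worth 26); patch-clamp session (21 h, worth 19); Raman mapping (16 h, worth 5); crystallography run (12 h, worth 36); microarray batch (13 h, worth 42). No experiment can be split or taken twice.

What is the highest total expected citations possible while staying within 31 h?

Ranking by ratio (expected citations/h): flow-cytometry panel 17.00, SAXS beamtime 5.20, electrophysiology block 4.43.
Taking the top-ratio experiments first gives flow-cytometry panel + electrophysiology block + SAXS beamtime + microarray batch for 150 (28 h).
The 13 h tied up in microarray batch is better spent on calorimetry series + crystallography run — total rises to 156 (31 h).
No other feasible combination exceeds 156.

156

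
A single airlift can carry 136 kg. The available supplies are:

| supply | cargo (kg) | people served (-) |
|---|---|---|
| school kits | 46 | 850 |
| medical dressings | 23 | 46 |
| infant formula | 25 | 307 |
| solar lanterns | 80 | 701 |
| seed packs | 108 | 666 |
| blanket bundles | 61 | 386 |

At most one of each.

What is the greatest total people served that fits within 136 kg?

1551

Taking the top-ratio supplies first gives school kits + infant formula + blanket bundles for 1543 (132 kg).
The 86 kg tied up in infant formula and blanket bundles is better spent on solar lanterns — total rises to 1551 (126 kg).
That's the maximum — no swap from here does better than 1551.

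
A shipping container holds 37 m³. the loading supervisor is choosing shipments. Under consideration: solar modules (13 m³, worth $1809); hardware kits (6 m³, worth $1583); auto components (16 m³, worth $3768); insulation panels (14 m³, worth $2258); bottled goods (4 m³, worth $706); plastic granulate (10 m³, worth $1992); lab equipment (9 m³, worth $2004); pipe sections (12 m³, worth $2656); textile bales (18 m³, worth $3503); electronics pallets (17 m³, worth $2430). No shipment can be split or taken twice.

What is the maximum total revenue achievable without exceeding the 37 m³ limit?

8428

By revenue per m³: hardware kits 263.83, auto components 235.50, lab equipment 222.67, pipe sections 221.33 lead.
Greedy by ratio would take hardware kits + auto components + bottled goods + lab equipment: 35 m³ used, total 8061.
Replace hardware kits and bottled goods with pipe sections: the trade gains 367 net, giving 8428 at 37 m³.
Every other selection either busts 37 m³ or fails to beat 8428.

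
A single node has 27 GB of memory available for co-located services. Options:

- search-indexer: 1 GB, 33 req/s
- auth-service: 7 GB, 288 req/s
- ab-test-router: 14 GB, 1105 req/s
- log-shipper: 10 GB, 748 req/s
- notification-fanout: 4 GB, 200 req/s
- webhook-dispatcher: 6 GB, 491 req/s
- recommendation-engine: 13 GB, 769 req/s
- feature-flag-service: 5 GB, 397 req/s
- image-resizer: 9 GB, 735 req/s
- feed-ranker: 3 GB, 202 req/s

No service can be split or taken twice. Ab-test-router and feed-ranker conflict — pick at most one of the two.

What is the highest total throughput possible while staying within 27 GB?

Ranking by ratio (throughput/GB): webhook-dispatcher 81.83, image-resizer 81.67, feature-flag-service 79.40, ab-test-router 78.93.
A density-first pass picks notification-fanout + webhook-dispatcher + feature-flag-service + image-resizer + feed-ranker — 2025 at 27 GB.
The 10 GB tied up in notification-fanout and webhook-dispatcher is better spent on log-shipper — total rises to 2082 (27 GB).
Next best is ab-test-router + notification-fanout + image-resizer at 2040 (27 GB) — short by 42.

2082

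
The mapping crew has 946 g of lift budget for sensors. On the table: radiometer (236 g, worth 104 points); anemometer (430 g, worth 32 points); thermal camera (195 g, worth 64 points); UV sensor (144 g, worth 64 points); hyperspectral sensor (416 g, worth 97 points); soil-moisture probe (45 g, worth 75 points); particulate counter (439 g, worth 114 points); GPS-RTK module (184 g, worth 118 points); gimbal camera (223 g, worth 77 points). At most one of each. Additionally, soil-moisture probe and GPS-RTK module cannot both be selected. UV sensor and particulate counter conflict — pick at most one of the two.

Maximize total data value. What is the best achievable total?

Radiometer + thermal camera + UV sensor + soil-moisture probe + gimbal camera uses 843 of the 946 g and totals 384.
Runner-up radiometer + soil-moisture probe + particulate counter + gimbal camera tops out at 370.

384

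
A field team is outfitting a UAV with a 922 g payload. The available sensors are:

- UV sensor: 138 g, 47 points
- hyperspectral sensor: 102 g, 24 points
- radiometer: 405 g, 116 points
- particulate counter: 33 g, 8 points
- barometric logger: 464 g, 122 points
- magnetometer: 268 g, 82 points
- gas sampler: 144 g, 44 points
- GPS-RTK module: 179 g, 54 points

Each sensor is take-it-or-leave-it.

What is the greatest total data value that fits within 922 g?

269

Filling by ratio: UV sensor + hyperspectral sensor + particulate counter + magnetometer + gas sampler + GPS-RTK module for 259, with 58 g left unused.
Dropping particulate counter and gas sampler and GPS-RTK module frees 356 g; slotting in radiometer (405 g) lifts the total to 269 at 913 g.
Every other selection either busts 922 g or fails to beat 269.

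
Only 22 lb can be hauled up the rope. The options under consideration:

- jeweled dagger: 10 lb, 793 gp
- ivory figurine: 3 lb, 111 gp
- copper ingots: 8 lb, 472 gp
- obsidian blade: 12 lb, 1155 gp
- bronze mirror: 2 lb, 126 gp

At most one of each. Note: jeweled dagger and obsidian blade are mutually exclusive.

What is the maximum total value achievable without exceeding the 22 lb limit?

1753

Copper ingots + obsidian blade + bronze mirror uses 22 of the 22 lb and totals 1753.
An exhaustive check of the 32 subsets confirms 1753.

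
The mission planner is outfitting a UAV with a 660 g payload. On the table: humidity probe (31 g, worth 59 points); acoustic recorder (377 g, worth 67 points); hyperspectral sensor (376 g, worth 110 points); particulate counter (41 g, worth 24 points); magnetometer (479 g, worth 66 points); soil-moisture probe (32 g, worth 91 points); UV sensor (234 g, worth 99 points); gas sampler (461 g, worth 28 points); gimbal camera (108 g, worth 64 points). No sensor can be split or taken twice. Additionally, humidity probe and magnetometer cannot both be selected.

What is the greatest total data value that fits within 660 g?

Ranking by ratio (data value/g): soil-moisture probe 2.84, humidity probe 1.90, gimbal camera 0.59, particulate counter 0.59.
The ratio heuristic lands on humidity probe + particulate counter + soil-moisture probe + UV sensor + gimbal camera (337) but leaves 214 g idle.
The 234 g tied up in UV sensor is better spent on hyperspectral sensor — total rises to 348 (588 g).
Every other selection either busts 660 g or breaks a pairing rule or fails to beat 348.

348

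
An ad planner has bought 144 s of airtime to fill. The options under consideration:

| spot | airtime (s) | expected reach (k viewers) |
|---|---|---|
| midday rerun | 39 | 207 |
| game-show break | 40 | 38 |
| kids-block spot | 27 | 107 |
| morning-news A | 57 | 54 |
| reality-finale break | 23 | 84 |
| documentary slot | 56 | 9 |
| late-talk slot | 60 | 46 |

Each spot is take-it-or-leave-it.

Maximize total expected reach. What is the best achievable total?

436

Best packing: midday rerun + game-show break + kids-block spot + reality-finale break — 129 s, 436 total.
An exhaustive check of the 128 subsets confirms 436.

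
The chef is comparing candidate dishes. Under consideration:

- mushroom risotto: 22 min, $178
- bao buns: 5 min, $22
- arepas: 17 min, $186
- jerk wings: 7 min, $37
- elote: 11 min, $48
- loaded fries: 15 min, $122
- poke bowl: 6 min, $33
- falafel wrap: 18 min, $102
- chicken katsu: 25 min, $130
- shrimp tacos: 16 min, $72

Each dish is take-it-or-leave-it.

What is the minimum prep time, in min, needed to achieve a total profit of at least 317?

37

Minimise min subject to total profit ≥ 317.
Taking bao buns + arepas + loaded fries gives 330 (≥ 317) for 37 min.
Any bundle with less than 37 min falls short of 317.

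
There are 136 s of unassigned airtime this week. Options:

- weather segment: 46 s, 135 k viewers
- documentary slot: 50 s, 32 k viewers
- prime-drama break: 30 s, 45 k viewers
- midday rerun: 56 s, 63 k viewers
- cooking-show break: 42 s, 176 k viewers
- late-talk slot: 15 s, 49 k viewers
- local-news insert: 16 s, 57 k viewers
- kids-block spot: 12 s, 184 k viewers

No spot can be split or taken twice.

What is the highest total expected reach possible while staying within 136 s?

601

By expected reach per s: kids-block spot 15.33, cooking-show break 4.19, local-news insert 3.56 lead.
Taking weather segment + cooking-show break + late-talk slot + local-news insert + kids-block spot: 131 s used, 601 in expected reach.
Every other selection either busts 136 s or fails to beat 601.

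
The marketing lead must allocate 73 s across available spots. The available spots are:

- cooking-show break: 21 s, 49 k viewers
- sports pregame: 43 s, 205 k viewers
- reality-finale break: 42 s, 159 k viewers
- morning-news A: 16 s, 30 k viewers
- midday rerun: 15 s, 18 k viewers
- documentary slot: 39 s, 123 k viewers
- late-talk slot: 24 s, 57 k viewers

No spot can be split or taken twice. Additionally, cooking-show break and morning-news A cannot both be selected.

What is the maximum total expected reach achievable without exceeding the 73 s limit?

The ratio ordering already packs tightly: sports pregame + late-talk slot, 67 s, 262.
The closest alternative, cooking-show break + sports pregame, reaches only 254.

262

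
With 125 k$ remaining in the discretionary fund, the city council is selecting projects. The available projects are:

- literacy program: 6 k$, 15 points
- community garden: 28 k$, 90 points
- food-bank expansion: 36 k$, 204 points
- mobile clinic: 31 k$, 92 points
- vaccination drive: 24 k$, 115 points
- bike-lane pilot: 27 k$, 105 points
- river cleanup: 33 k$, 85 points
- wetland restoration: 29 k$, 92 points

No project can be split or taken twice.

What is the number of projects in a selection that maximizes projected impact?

5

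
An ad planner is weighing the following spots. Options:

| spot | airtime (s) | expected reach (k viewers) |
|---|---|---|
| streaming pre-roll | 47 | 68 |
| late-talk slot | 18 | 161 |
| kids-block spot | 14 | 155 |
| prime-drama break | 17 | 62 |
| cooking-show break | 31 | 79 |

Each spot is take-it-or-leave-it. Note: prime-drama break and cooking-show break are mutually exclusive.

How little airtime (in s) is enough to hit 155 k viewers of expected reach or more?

14

Need the lightest bundle worth ≥ 155.
Taking kids-block spot gives 155 (≥ 155) for 14 s.
Any bundle with less than 14 s falls short of 155.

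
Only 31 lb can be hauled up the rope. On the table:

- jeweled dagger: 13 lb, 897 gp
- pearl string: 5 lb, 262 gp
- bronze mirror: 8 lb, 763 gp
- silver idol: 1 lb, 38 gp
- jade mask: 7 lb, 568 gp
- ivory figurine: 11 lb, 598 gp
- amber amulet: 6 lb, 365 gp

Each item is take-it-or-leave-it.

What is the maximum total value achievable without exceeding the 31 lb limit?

2266

Jeweled dagger + bronze mirror + silver idol + jade mask uses 29 of the 31 lb and totals 2266.
Runner-up jeweled dagger + bronze mirror + jade mask tops out at 2228.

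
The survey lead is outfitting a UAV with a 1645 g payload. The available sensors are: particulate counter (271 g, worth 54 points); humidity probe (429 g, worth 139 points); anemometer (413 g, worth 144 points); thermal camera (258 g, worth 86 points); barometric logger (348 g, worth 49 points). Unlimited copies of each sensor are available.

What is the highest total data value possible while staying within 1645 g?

546

The ratio heuristic lands on 3×anemometer + thermal camera (518) but leaves 148 g idle.
Dropping anemometer frees 413 g; slotting in 2×thermal camera (516 g) lifts the total to 546 at 1600 g.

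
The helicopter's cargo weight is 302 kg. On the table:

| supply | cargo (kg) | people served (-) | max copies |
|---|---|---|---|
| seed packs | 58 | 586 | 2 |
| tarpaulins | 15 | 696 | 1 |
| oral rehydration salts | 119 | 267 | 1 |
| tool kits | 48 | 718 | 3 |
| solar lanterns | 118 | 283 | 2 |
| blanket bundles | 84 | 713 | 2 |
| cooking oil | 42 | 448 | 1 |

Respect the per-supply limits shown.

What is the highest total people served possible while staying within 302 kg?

A density-first pass picks seed packs + tarpaulins + 3×tool kits + cooking oil — 3884 at 259 kg.
The 42 kg tied up in cooking oil is better spent on blanket bundles — total rises to 4149 (301 kg).

4149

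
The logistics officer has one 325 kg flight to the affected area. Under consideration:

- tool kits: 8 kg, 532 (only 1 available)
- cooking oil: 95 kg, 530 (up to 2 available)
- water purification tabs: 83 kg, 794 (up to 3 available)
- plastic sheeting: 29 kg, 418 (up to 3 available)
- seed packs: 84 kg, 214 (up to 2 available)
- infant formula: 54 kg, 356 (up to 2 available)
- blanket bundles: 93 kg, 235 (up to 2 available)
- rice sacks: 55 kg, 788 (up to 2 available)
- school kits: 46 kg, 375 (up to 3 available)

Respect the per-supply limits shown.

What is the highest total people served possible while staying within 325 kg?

4162

By people served per kg: tool kits 66.50, plastic sheeting 14.41, rice sacks 14.33 lead.
Greedy by ratio would take tool kits + water purification tabs + 3×plastic sheeting + 2×rice sacks: 288 kg used, total 4156.
The 55 kg tied up in rice sacks is better spent on water purification tabs — total rises to 4162 (316 kg).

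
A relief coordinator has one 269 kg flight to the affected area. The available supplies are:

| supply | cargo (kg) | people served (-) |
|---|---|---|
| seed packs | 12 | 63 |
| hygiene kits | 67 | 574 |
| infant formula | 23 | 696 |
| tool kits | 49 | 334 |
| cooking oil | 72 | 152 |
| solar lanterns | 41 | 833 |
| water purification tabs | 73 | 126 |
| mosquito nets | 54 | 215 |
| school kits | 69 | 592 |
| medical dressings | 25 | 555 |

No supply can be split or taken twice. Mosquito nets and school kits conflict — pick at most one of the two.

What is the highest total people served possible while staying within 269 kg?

Best packing: seed packs + hygiene kits + infant formula + solar lanterns + school kits + medical dressings — 237 kg, 3313 total.

3313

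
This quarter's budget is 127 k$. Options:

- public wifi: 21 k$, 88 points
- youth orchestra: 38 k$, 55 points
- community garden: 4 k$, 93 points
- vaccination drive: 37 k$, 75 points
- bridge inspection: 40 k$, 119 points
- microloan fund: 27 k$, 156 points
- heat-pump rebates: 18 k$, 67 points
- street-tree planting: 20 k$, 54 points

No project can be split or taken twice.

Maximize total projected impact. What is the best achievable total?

Ranking by ratio (projected impact/k$): community garden 23.25, microloan fund 5.78, public wifi 4.19.
Filling by ratio: public wifi + community garden + bridge inspection + microloan fund + heat-pump rebates for 523, with 17 k$ left unused.
The 40 k$ tied up in bridge inspection is better spent on vaccination drive + street-tree planting — total rises to 533 (127 k$).

533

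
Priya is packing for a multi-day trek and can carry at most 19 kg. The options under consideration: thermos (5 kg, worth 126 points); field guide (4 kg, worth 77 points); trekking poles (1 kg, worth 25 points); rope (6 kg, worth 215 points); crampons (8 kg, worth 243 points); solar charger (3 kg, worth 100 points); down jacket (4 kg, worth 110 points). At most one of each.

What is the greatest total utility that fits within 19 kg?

Density check — rope 35.83, solar charger 33.33, crampons 30.38, down jacket 27.50 are the best per kg.
Greedy by ratio would take trekking poles + rope + crampons + solar charger: 18 kg used, total 583.
Replace solar charger with down jacket: the trade gains 10 net, giving 593 at 19 kg.
Nothing else within 19 kg beats 593.

593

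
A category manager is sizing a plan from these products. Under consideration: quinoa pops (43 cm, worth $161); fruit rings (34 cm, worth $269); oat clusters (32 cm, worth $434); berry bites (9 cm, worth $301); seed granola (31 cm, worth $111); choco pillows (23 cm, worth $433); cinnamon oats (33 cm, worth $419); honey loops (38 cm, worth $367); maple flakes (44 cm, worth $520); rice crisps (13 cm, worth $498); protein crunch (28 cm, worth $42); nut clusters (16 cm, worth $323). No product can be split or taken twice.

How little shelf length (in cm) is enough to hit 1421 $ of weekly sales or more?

61

Look for the lowest-shelf combination reaching 1421.
Taking berry bites + choco pillows + rice crisps + nut clusters gives 1555 (≥ 1421) for 61 cm.
No combination under 61 cm hits 1421.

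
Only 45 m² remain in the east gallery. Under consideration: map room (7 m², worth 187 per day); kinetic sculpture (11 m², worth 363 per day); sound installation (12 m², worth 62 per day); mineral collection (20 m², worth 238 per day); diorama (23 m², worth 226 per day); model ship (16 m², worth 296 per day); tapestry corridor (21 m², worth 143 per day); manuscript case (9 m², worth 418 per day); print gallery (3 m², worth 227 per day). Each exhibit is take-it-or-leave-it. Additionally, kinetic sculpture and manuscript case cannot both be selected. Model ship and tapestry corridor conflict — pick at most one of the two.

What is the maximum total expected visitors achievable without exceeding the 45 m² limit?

1128

By expected visitors per m²: print gallery 75.67, manuscript case 46.44, kinetic sculpture 33.00 lead.
Map room + model ship + manuscript case + print gallery uses 35 of the 45 m² and totals 1128.
No other feasible combination exceeds 1128.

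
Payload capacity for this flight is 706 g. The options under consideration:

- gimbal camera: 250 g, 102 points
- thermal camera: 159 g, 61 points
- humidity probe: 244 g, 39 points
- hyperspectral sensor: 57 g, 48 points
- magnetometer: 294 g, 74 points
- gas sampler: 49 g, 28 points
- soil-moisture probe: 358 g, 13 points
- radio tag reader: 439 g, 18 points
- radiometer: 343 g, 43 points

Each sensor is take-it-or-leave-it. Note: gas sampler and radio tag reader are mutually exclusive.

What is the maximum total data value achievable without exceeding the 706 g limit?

252

A density-first pass picks gimbal camera + thermal camera + hyperspectral sensor + gas sampler — 239 at 515 g.
The 159 g tied up in thermal camera is better spent on magnetometer — total rises to 252 (650 g).
Runner-up gimbal camera + thermal camera + hyperspectral sensor + gas sampler tops out at 239.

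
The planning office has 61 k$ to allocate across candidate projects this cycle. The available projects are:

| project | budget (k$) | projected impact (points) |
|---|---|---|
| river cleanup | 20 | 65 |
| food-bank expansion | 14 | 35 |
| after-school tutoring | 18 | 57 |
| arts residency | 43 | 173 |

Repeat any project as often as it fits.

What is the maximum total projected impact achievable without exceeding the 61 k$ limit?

After-school tutoring + arts residency uses 61 of the 61 k$ and totals 230.

230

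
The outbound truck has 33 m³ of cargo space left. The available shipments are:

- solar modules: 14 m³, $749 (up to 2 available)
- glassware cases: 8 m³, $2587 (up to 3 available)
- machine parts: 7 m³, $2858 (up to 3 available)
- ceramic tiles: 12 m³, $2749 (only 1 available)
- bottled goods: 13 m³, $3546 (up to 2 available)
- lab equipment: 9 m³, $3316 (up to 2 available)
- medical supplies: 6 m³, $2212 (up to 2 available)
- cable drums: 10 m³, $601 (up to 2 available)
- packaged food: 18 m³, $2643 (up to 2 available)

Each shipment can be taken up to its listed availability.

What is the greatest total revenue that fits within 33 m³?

12998

Density check — machine parts 408.29, medical supplies 368.67, lab equipment 368.44, glassware cases 323.38 are the best per m³.
3×machine parts + 2×medical supplies uses 33 of the 33 m³ and totals 12998.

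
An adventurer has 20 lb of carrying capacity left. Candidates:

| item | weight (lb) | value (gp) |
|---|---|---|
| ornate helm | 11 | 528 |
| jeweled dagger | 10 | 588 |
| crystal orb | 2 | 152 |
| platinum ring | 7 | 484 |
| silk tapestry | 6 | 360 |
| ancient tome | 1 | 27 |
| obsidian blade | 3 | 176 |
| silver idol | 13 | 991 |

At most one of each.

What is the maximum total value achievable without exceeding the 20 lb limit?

1475

Filling by ratio: crystal orb + ancient tome + obsidian blade + silver idol for 1346, with 1 lb left unused.
Replace crystal orb and ancient tome and obsidian blade with platinum ring: the trade gains 129 net, giving 1475 at 20 lb.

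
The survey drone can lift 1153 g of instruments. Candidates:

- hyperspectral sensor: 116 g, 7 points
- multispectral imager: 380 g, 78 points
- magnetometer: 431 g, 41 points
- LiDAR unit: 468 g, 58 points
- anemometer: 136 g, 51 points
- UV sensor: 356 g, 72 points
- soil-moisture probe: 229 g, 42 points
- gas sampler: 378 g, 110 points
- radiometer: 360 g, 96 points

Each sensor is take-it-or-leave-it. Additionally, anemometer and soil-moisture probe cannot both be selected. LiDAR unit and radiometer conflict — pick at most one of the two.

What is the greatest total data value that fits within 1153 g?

By data value per g: anemometer 0.38, gas sampler 0.29, radiometer 0.27, multispectral imager 0.21 lead.
Taking multispectral imager + gas sampler + radiometer: 1118 g used, 284 in data value.

284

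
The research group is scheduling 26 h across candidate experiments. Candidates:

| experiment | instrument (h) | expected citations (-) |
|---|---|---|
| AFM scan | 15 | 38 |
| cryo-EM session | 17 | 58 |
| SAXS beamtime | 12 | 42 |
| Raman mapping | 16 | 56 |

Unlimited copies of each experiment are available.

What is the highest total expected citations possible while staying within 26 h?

Ranking by ratio (expected citations/h): SAXS beamtime 3.50, Raman mapping 3.50, cryo-EM session 3.41, AFM scan 2.53.
2×SAXS beamtime uses 24 of the 26 h and totals 84.
That's the maximum — no swap from here does better than 84.

84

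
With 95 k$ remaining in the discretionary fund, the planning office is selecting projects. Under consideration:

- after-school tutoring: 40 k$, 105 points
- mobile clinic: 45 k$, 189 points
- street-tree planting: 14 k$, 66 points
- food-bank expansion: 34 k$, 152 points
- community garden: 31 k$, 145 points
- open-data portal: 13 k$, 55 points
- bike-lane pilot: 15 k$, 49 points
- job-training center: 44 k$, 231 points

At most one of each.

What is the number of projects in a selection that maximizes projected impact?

Optimal total is 449.
One optimal bundle: street-tree planting + food-bank expansion + job-training center (92 k$).
Any selection reaching 449 contains exactly 3 projects.

3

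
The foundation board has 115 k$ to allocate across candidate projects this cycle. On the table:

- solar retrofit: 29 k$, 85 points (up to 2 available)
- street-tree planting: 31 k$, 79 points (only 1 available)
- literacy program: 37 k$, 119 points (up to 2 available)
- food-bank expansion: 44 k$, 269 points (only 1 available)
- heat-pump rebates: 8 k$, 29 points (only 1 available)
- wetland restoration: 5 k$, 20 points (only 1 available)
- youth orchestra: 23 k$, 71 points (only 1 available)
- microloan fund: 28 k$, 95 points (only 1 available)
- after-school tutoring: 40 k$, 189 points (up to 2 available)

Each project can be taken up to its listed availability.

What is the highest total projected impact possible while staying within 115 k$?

Density check — food-bank expansion 6.11, after-school tutoring 4.72, wetland restoration 4.00 are the best per k$.
The ratio heuristic lands on food-bank expansion + heat-pump rebates + wetland restoration + after-school tutoring (507) but leaves 18 k$ idle.
Dropping wetland restoration frees 5 k$; slotting in youth orchestra (23 k$) lifts the total to 558 at 115 k$.

558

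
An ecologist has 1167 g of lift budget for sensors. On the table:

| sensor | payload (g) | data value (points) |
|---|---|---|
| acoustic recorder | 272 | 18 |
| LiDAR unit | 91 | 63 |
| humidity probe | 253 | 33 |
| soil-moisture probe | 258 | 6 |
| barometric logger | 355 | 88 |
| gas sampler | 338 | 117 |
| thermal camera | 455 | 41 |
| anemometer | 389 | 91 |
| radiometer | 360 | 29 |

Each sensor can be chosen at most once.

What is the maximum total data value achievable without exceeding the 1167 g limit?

Ranking by ratio (data value/g): LiDAR unit 0.69, gas sampler 0.35, barometric logger 0.25, anemometer 0.23.
The ratio heuristic lands on LiDAR unit + humidity probe + barometric logger + gas sampler (301) but leaves 130 g idle.
Replace barometric logger with anemometer: the trade gains 3 net, giving 304 at 1071 g.
Runner-up LiDAR unit + humidity probe + barometric logger + gas sampler tops out at 301.

304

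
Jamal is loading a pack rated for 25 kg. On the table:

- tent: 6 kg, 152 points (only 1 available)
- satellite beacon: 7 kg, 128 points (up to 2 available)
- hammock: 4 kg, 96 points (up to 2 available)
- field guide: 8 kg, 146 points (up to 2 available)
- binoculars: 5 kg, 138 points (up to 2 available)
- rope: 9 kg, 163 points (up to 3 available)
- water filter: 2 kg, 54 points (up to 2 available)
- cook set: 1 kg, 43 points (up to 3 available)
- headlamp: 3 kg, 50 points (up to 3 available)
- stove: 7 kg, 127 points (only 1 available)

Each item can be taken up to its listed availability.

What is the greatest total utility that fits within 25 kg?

707

Filling by ratio: tent + 2×binoculars + 2×water filter + 3×cook set for 665, with 2 kg left unused.
The 2 kg tied up in water filter is better spent on hammock — total rises to 707 (25 kg).
Nothing else within 25 kg beats 707.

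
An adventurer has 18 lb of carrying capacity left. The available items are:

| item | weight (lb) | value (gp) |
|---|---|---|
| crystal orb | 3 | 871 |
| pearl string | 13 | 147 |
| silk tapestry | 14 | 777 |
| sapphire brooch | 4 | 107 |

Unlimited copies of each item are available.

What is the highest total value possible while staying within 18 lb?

5226

6×crystal orb uses 18 of the 18 lb and totals 5226.
Every other selection either busts 18 lb or fails to beat 5226.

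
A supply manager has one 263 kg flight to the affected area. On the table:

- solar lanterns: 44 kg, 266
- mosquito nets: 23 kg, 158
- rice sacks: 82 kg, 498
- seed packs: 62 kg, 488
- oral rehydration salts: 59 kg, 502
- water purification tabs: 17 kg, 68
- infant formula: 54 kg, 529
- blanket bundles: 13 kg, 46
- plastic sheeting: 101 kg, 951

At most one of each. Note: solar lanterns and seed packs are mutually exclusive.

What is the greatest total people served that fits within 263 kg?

Taking the top-ratio supplies first gives mosquito nets + oral rehydration salts + water purification tabs + infant formula + plastic sheeting for 2208 (254 kg).
Replace mosquito nets and water purification tabs with solar lanterns: the trade gains 40 net, giving 2248 at 258 kg.
No other feasible combination exceeds 2248.

2248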